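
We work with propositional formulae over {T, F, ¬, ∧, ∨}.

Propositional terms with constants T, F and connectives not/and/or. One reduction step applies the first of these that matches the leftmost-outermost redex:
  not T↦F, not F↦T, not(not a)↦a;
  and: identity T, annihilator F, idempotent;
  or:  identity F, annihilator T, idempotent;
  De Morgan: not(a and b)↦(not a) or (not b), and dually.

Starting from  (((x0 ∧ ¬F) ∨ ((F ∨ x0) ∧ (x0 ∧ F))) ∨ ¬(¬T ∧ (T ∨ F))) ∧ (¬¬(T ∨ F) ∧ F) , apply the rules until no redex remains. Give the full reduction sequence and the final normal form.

Answer: normal form = F  (in 12 steps)

Derivation:
  start: (((x0 ∧ ¬F) ∨ ((F ∨ x0) ∧ (x0 ∧ F))) ∨ ¬(¬T ∧ (T ∨ F))) ∧ (¬¬(T ∨ F) ∧ F)
  →1  (((x0 ∧ T) ∨ ((F ∨ x0) ∧ (x0 ∧ F))) ∨ ¬(¬T ∧ (T ∨ F))) ∧ (¬¬(T ∨ F) ∧ F)
  →2  ((x0 ∨ ((F ∨ x0) ∧ (x0 ∧ F))) ∨ ¬(¬T ∧ (T ∨ F))) ∧ (¬¬(T ∨ F) ∧ F)
  →3  ((x0 ∨ (x0 ∧ (x0 ∧ F))) ∨ ¬(¬T ∧ (T ∨ F))) ∧ (¬¬(T ∨ F) ∧ F)
  →4  ((x0 ∨ (x0 ∧ F)) ∨ ¬(¬T ∧ (T ∨ F))) ∧ (¬¬(T ∨ F) ∧ F)
  →5  ((x0 ∨ F) ∨ ¬(¬T ∧ (T ∨ F))) ∧ (¬¬(T ∨ F) ∧ F)
  →6  (x0 ∨ ¬(¬T ∧ (T ∨ F))) ∧ (¬¬(T ∨ F) ∧ F)
  →7  (x0 ∨ (¬¬T ∨ ¬(T ∨ F))) ∧ (¬¬(T ∨ F) ∧ F)
  →8  (x0 ∨ (T ∨ ¬(T ∨ F))) ∧ (¬¬(T ∨ F) ∧ F)
  →9  (x0 ∨ T) ∧ (¬¬(T ∨ F) ∧ F)
  →10  T ∧ (¬¬(T ∨ F) ∧ F)
  →11  ¬¬(T ∨ F) ∧ F
  →12  F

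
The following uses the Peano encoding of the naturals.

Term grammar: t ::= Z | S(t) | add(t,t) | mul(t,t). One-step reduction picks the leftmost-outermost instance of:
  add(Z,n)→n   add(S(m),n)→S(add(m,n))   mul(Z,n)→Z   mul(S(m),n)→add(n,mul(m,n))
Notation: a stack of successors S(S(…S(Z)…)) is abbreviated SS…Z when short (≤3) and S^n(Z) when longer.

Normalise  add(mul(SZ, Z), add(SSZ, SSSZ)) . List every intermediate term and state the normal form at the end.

  start: add(mul(SZ, Z), add(SSZ, SSSZ))
  step 1: add(add(Z, mul(Z, Z)), add(SSZ, SSSZ))
  step 2: add(mul(Z, Z), add(SSZ, SSSZ))
  step 3: add(Z, add(SSZ, SSSZ))
  step 4: add(SSZ, SSSZ)
  step 5: S(add(SZ, SSSZ))
  step 6: S(S(add(Z, SSSZ)))
  step 7: S^5(Z)

Answer: normal form = S^5(Z)  (in 7 steps)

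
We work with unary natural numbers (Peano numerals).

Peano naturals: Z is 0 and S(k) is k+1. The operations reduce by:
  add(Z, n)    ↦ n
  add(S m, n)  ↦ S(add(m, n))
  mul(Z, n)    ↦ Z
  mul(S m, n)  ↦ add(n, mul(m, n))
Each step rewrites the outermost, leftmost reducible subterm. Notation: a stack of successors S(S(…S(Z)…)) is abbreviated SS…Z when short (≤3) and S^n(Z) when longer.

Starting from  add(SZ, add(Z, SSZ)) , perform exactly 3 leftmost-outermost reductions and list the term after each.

  start: add(SZ, add(Z, SSZ))
  →1  S(add(Z, add(Z, SSZ)))
  →2  S(add(Z, SSZ))
  →3  SSSZ

Answer: after 3 steps: SSSZ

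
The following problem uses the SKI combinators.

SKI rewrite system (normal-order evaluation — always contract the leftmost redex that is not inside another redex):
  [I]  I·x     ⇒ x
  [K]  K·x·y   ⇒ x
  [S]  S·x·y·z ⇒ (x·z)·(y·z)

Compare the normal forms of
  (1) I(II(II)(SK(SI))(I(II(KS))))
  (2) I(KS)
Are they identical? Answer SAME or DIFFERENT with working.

Answer: SAME — A ⇓ KS, B ⇓ KS

Reduction:
Term A:
  start: I(II(II)(SK(SI))(I(II(KS))))
  [1] II(II)(SK(SI))(I(II(KS)))
  [2] I(II)(SK(SI))(I(II(KS)))
  [3] II(SK(SI))(I(II(KS)))
  [4] I(SK(SI))(I(II(KS)))
  [5] SK(SI)(I(II(KS)))
  [6] K(I(II(KS)))(SI(I(II(KS))))
  [7] I(II(KS))
  [8] II(KS)
  [9] I(KS)
  [10] KS

Term B:
  start: I(KS)
  [1] KS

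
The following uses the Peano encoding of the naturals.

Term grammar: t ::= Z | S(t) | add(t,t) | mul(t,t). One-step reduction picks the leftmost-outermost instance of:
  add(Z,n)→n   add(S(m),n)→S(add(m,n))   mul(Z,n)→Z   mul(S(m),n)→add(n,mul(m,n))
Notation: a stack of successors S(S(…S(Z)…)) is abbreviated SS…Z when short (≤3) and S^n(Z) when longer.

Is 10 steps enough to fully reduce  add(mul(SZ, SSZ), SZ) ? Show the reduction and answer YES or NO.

Answer: YES — reaches normal form SSSZ in 8 ≤ 10 steps

Reduction:
  start: add(mul(SZ, SSZ), SZ)
  →1  add(add(SSZ, mul(Z, SSZ)), SZ)
  →2  add(S(add(SZ, mul(Z, SSZ))), SZ)
  →3  S(add(add(SZ, mul(Z, SSZ)), SZ))
  →4  S(add(S(add(Z, mul(Z, SSZ))), SZ))
  →5  S(S(add(add(Z, mul(Z, SSZ)), SZ)))
  →6  S(S(add(mul(Z, SSZ), SZ)))
  →7  S(S(add(Z, SZ)))
  →8  SSSZ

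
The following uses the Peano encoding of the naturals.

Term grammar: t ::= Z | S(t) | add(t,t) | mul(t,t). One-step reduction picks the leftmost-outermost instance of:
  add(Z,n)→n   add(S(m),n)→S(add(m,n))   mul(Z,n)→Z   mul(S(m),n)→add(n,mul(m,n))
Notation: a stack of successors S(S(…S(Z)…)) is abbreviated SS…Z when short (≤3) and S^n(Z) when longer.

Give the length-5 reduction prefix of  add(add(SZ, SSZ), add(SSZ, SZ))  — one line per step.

Answer: after 5 steps: S(S(S(add(Z, add(SSZ, SZ)))))

Working:
  start: add(add(SZ, SSZ), add(SSZ, SZ))
  step 1: add(S(add(Z, SSZ)), add(SSZ, SZ))
  step 2: S(add(add(Z, SSZ), add(SSZ, SZ)))
  step 3: S(add(SSZ, add(SSZ, SZ)))
  step 4: S(S(add(SZ, add(SSZ, SZ))))
  step 5: S(S(S(add(Z, add(SSZ, SZ)))))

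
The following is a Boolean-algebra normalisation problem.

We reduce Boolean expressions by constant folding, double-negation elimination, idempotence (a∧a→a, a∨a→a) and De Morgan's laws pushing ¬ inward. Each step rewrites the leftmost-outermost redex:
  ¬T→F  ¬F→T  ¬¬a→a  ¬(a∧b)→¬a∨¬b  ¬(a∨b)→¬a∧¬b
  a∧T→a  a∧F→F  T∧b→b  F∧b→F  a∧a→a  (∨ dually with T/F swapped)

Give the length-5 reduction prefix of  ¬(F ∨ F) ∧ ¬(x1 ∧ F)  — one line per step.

  start: ¬(F ∨ F) ∧ ¬(x1 ∧ F)
  →1  (¬F ∧ ¬F) ∧ ¬(x1 ∧ F)
  →2  ¬F ∧ ¬(x1 ∧ F)
  →3  T ∧ ¬(x1 ∧ F)
  →4  ¬(x1 ∧ F)
  →5  ¬x1 ∨ ¬F

Answer: after 5 steps: ¬x1 ∨ ¬F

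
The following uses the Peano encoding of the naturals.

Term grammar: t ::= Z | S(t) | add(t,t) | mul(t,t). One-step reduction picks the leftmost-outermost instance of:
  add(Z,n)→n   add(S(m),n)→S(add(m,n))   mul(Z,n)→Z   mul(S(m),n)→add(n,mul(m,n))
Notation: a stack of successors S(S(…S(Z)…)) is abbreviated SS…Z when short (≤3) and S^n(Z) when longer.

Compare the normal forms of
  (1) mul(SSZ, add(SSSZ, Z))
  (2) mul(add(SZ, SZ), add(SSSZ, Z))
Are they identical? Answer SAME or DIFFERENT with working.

Term A:
  start: mul(SSZ, add(SSSZ, Z))
  →1  add(add(SSSZ, Z), mul(SZ, add(SSSZ, Z)))
  →2  add(S(add(SSZ, Z)), mul(SZ, add(SSSZ, Z)))
  →3  S(add(add(SSZ, Z), mul(SZ, add(SSSZ, Z))))
  →4  S(add(S(add(SZ, Z)), mul(SZ, add(SSSZ, Z))))
  →5  S(S(add(add(SZ, Z), mul(SZ, add(SSSZ, Z)))))
  →6  S(S(add(S(add(Z, Z)), mul(SZ, add(SSSZ, Z)))))
  →7  S(S(S(add(add(Z, Z), mul(SZ, add(SSSZ, Z))))))
  →8  S(S(S(add(Z, mul(SZ, add(SSSZ, Z))))))
  →9  S(S(S(mul(SZ, add(SSSZ, Z)))))
  →10  S(S(S(add(add(SSSZ, Z), mul(Z, add(SSSZ, Z))))))
  →11  S(S(S(add(S(add(SSZ, Z)), mul(Z, add(SSSZ, Z))))))
  →12  S(S(S(S(add(add(SSZ, Z), mul(Z, add(SSSZ, Z)))))))
  →13  S(S(S(S(add(S(add(SZ, Z)), mul(Z, add(SSSZ, Z)))))))
  →14  S(S(S(S(S(add(add(SZ, Z), mul(Z, add(SSSZ, Z))))))))
  →15  S(S(S(S(S(add(S(add(Z, Z)), mul(Z, add(SSSZ, Z))))))))
  →16  S(S(S(S(S(S(add(add(Z, Z), mul(Z, add(SSSZ, Z)))))))))
  →17  S(S(S(S(S(S(add(Z, mul(Z, add(SSSZ, Z)))))))))
  →18  S(S(S(S(S(S(mul(Z, add(SSSZ, Z))))))))
  →19  S^6(Z)

Term B:
  start: mul(add(SZ, SZ), add(SSSZ, Z))
  →1  mul(S(add(Z, SZ)), add(SSSZ, Z))
  →2  add(add(SSSZ, Z), mul(add(Z, SZ), add(SSSZ, Z)))
  →3  add(S(add(SSZ, Z)), mul(add(Z, SZ), add(SSSZ, Z)))
  →4  S(add(add(SSZ, Z), mul(add(Z, SZ), add(SSSZ, Z))))
  →5  S(add(S(add(SZ, Z)), mul(add(Z, SZ), add(SSSZ, Z))))
  →6  S(S(add(add(SZ, Z), mul(add(Z, SZ), add(SSSZ, Z)))))
  →7  S(S(add(S(add(Z, Z)), mul(add(Z, SZ), add(SSSZ, Z)))))
  →8  S(S(S(add(add(Z, Z), mul(add(Z, SZ), add(SSSZ, Z))))))
  →9  S(S(S(add(Z, mul(add(Z, SZ), add(SSSZ, Z))))))
  →10  S(S(S(mul(add(Z, SZ), add(SSSZ, Z)))))
  →11  S(S(S(mul(SZ, add(SSSZ, Z)))))
  →12  S(S(S(add(add(SSSZ, Z), mul(Z, add(SSSZ, Z))))))
  →13  S(S(S(add(S(add(SSZ, Z)), mul(Z, add(SSSZ, Z))))))
  →14  S(S(S(S(add(add(SSZ, Z), mul(Z, add(SSSZ, Z)))))))
  →15  S(S(S(S(add(S(add(SZ, Z)), mul(Z, add(SSSZ, Z)))))))
  →16  S(S(S(S(S(add(add(SZ, Z), mul(Z, add(SSSZ, Z))))))))
  →17  S(S(S(S(S(add(S(add(Z, Z)), mul(Z, add(SSSZ, Z))))))))
  →18  S(S(S(S(S(S(add(add(Z, Z), mul(Z, add(SSSZ, Z)))))))))
  →19  S(S(S(S(S(S(add(Z, mul(Z, add(SSSZ, Z)))))))))
  →20  S(S(S(S(S(S(mul(Z, add(SSSZ, Z))))))))
  →21  S^6(Z)

Answer: SAME — A ⇓ S^6(Z), B ⇓ S^6(Z)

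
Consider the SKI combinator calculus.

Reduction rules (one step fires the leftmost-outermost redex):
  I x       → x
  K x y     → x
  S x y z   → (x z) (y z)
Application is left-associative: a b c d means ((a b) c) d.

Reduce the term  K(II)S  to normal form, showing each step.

  start: K(II)S
  [1] II
  [2] I

Answer: normal form = I  (in 2 steps)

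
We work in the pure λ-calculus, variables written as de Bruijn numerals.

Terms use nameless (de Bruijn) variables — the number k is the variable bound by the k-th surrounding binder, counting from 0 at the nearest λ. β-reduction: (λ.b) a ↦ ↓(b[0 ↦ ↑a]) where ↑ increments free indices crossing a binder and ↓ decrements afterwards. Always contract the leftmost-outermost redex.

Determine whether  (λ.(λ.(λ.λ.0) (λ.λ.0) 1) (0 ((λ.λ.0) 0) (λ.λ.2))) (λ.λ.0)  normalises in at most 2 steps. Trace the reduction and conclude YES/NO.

Answer: NO — after 2 steps the term is (λ.λ.0) (λ.λ.0) (λ.λ.0), not yet normal

Derivation:
  start: (λ.(λ.(λ.λ.0) (λ.λ.0) 1) (0 ((λ.λ.0) 0) (λ.λ.2))) (λ.λ.0)
  →1  (λ.(λ.λ.0) (λ.λ.0) (λ.λ.0)) ((λ.λ.0) ((λ.λ.0) (λ.λ.0)) (λ.λ.λ.λ.0))
  →2  (λ.λ.0) (λ.λ.0) (λ.λ.0)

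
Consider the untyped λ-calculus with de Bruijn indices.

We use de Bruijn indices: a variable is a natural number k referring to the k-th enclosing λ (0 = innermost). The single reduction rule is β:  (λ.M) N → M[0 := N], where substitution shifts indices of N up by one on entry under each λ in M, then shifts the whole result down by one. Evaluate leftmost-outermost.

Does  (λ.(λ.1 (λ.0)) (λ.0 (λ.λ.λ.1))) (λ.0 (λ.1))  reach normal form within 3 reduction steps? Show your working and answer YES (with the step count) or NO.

Answer: NO — after 3 steps the term is (λ.0) (λ.λ.0), not yet normal

Working:
  start: (λ.(λ.1 (λ.0)) (λ.0 (λ.λ.λ.1))) (λ.0 (λ.1))
  step 1: (λ.(λ.0 (λ.1)) (λ.0)) (λ.0 (λ.λ.λ.1))
  step 2: (λ.0 (λ.1)) (λ.0)
  step 3: (λ.0) (λ.λ.0)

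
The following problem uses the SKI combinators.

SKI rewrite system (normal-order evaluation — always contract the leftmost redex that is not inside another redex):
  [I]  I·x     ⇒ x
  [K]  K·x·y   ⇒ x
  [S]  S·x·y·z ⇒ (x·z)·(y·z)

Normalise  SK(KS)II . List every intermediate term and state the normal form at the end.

Answer: normal form = I  (in 3 steps)

Reduction:
  start: SK(KS)II
  step 1: KI(KSI)I
  step 2: II
  step 3: I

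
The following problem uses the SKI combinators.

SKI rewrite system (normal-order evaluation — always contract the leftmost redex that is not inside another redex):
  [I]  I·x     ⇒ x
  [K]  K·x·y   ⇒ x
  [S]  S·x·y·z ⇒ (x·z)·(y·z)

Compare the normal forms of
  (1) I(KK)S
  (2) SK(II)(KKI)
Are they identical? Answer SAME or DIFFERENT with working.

Answer: SAME — A ⇓ K, B ⇓ K

Derivation:
Term A:
  start: I(KK)S
  step 1: KKS
  step 2: K

Term B:
  start: SK(II)(KKI)
  step 1: K(KKI)(II(KKI))
  step 2: KKI
  step 3: K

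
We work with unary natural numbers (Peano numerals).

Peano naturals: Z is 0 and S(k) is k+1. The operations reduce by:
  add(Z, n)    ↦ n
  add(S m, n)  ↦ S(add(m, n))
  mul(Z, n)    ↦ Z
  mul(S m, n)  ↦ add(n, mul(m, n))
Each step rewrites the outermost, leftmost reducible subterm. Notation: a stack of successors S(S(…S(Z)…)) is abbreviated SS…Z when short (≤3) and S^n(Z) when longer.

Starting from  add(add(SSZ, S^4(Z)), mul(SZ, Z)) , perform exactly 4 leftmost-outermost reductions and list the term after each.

  start: add(add(SSZ, S^4(Z)), mul(SZ, Z))
  →1  add(S(add(SZ, S^4(Z))), mul(SZ, Z))
  →2  S(add(add(SZ, S^4(Z)), mul(SZ, Z)))
  →3  S(add(S(add(Z, S^4(Z))), mul(SZ, Z)))
  →4  S(S(add(add(Z, S^4(Z)), mul(SZ, Z))))

Answer: after 4 steps: S(S(add(add(Z, S^4(Z)), mul(SZ, Z))))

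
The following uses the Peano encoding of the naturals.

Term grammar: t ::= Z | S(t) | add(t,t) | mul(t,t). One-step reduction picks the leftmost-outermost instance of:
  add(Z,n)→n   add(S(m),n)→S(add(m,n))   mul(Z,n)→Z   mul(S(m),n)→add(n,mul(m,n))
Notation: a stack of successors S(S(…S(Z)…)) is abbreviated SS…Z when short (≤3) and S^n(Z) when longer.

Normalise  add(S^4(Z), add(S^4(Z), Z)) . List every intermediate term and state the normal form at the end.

  start: add(S^4(Z), add(S^4(Z), Z))
  →1  S(add(SSSZ, add(S^4(Z), Z)))
  →2  S(S(add(SSZ, add(S^4(Z), Z))))
  →3  S(S(S(add(SZ, add(S^4(Z), Z)))))
  →4  S(S(S(S(add(Z, add(S^4(Z), Z))))))
  →5  S(S(S(S(add(S^4(Z), Z)))))
  →6  S(S(S(S(S(add(SSSZ, Z))))))
  →7  S(S(S(S(S(S(add(SSZ, Z)))))))
  →8  S(S(S(S(S(S(S(add(SZ, Z))))))))
  →9  S(S(S(S(S(S(S(S(add(Z, Z)))))))))
  →10  S^8(Z)

Answer: normal form = S^8(Z)  (in 10 steps)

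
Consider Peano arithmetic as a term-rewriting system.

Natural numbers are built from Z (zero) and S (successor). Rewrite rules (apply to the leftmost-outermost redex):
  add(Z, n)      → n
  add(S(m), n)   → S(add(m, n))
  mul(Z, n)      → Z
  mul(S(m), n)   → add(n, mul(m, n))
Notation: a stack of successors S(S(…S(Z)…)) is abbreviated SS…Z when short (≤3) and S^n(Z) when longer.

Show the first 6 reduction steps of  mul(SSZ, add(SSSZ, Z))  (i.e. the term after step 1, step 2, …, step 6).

  start: mul(SSZ, add(SSSZ, Z))
  [1] add(add(SSSZ, Z), mul(SZ, add(SSSZ, Z)))
  [2] add(S(add(SSZ, Z)), mul(SZ, add(SSSZ, Z)))
  [3] S(add(add(SSZ, Z), mul(SZ, add(SSSZ, Z))))
  [4] S(add(S(add(SZ, Z)), mul(SZ, add(SSSZ, Z))))
  [5] S(S(add(add(SZ, Z), mul(SZ, add(SSSZ, Z)))))
  [6] S(S(add(S(add(Z, Z)), mul(SZ, add(SSSZ, Z)))))

Answer: after 6 steps: S(S(add(S(add(Z, Z)), mul(SZ, add(SSSZ, Z)))))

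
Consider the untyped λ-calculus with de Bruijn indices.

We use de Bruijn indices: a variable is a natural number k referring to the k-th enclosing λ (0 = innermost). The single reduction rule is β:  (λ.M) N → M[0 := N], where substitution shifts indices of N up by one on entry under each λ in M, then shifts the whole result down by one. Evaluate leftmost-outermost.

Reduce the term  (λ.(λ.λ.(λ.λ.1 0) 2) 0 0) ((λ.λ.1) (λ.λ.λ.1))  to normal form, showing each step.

  start: (λ.(λ.λ.(λ.λ.1 0) 2) 0 0) ((λ.λ.1) (λ.λ.λ.1))
  →1  (λ.λ.(λ.λ.1 0) ((λ.λ.1) (λ.λ.λ.1))) ((λ.λ.1) (λ.λ.λ.1)) ((λ.λ.1) (λ.λ.λ.1))
  →2  (λ.(λ.λ.1 0) ((λ.λ.1) (λ.λ.λ.1))) ((λ.λ.1) (λ.λ.λ.1))
  →3  (λ.λ.1 0) ((λ.λ.1) (λ.λ.λ.1))
  →4  λ.(λ.λ.1) (λ.λ.λ.1) 0
  →5  λ.(λ.λ.λ.λ.1) 0
  →6  λ.λ.λ.λ.1

Answer: normal form = λ.λ.λ.λ.1  (in 6 steps)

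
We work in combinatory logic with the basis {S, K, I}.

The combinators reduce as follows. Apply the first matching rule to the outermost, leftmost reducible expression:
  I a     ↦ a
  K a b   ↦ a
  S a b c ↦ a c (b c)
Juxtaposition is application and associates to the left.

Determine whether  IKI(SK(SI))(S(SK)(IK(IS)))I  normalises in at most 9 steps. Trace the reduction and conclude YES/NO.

Answer: YES — reaches normal form S in 9 ≤ 9 steps

Reduction:
  start: IKI(SK(SI))(S(SK)(IK(IS)))I
  step 1: KI(SK(SI))(S(SK)(IK(IS)))I
  step 2: I(S(SK)(IK(IS)))I
  step 3: S(SK)(IK(IS))I
  step 4: SKI(IK(IS)I)
  step 5: K(IK(IS)I)(I(IK(IS)I))
  step 6: IK(IS)I
  step 7: K(IS)I
  step 8: IS
  step 9: S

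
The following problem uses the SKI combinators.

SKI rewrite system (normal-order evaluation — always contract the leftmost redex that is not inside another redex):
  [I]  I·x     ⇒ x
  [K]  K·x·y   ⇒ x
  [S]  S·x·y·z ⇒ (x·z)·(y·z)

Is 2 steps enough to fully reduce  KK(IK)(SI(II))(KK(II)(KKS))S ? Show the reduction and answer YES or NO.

  start: KK(IK)(SI(II))(KK(II)(KKS))S
  →1  K(SI(II))(KK(II)(KKS))S
  →2  SI(II)S

Answer: NO — after 2 steps the term is SI(II)S, not yet normal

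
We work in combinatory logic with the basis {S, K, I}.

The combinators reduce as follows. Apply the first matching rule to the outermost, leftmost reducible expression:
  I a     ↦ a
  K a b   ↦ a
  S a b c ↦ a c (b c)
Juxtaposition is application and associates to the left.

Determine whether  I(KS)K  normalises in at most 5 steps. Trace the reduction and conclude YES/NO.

Answer: YES — reaches normal form S in 2 ≤ 5 steps

Working:
  start: I(KS)K
  →1  KSK
  →2  S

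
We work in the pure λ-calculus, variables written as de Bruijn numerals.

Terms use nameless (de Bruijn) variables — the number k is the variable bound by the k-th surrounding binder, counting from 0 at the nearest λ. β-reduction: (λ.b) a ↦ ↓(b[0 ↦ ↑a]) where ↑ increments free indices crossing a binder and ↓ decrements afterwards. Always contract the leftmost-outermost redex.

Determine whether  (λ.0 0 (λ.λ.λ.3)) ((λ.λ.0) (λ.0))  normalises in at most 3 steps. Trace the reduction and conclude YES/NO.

  start: (λ.0 0 (λ.λ.λ.3)) ((λ.λ.0) (λ.0))
  →1  (λ.λ.0) (λ.0) ((λ.λ.0) (λ.0)) (λ.λ.λ.(λ.λ.0) (λ.0))
  →2  (λ.0) ((λ.λ.0) (λ.0)) (λ.λ.λ.(λ.λ.0) (λ.0))
  →3  (λ.λ.0) (λ.0) (λ.λ.λ.(λ.λ.0) (λ.0))

Answer: NO — after 3 steps the term is (λ.λ.0) (λ.0) (λ.λ.λ.(λ.λ.0) (λ.0)), not yet normal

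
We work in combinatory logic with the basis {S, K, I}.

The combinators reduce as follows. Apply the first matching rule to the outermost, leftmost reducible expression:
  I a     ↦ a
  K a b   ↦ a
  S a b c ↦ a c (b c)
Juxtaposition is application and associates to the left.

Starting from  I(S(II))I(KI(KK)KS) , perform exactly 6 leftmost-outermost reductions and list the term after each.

Answer: after 6 steps: KS(I(KI(KK)KS))

Derivation:
  start: I(S(II))I(KI(KK)KS)
  →1  S(II)I(KI(KK)KS)
  →2  II(KI(KK)KS)(I(KI(KK)KS))
  →3  I(KI(KK)KS)(I(KI(KK)KS))
  →4  KI(KK)KS(I(KI(KK)KS))
  →5  IKS(I(KI(KK)KS))
  →6  KS(I(KI(KK)KS))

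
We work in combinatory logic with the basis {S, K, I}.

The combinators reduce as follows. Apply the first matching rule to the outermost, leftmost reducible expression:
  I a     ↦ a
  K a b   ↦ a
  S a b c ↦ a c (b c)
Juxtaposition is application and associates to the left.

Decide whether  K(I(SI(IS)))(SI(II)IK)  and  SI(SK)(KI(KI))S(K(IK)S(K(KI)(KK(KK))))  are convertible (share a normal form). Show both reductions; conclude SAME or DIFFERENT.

Term A:
  start: K(I(SI(IS)))(SI(II)IK)
  [1] I(SI(IS))
  [2] SI(IS)
  [3] SIS

Term B:
  start: SI(SK)(KI(KI))S(K(IK)S(K(KI)(KK(KK))))
  [1] I(KI(KI))(SK(KI(KI)))S(K(IK)S(K(KI)(KK(KK))))
  [2] KI(KI)(SK(KI(KI)))S(K(IK)S(K(KI)(KK(KK))))
  [3] I(SK(KI(KI)))S(K(IK)S(K(KI)(KK(KK))))
  [4] SK(KI(KI))S(K(IK)S(K(KI)(KK(KK))))
  [5] KS(KI(KI)S)(K(IK)S(K(KI)(KK(KK))))
  [6] S(K(IK)S(K(KI)(KK(KK))))
  [7] S(IK(K(KI)(KK(KK))))
  [8] S(K(K(KI)(KK(KK))))
  [9] S(K(KI))

Answer: DIFFERENT — A ⇓ SIS, B ⇓ S(K(KI))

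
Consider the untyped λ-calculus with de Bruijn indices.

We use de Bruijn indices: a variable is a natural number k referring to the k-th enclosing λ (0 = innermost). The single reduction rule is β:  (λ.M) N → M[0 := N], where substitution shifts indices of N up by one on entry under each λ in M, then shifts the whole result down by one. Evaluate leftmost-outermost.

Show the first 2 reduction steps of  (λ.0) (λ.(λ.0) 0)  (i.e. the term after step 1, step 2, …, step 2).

Answer: after 2 steps: λ.0

Working:
  start: (λ.0) (λ.(λ.0) 0)
  [1] λ.(λ.0) 0
  [2] λ.0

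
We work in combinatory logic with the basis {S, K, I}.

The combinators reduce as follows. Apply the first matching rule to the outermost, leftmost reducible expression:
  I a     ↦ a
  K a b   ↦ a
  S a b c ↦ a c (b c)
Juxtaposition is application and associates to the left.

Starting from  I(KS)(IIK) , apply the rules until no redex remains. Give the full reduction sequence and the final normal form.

  start: I(KS)(IIK)
  step 1: KS(IIK)
  step 2: S

Answer: normal form = S  (in 2 steps)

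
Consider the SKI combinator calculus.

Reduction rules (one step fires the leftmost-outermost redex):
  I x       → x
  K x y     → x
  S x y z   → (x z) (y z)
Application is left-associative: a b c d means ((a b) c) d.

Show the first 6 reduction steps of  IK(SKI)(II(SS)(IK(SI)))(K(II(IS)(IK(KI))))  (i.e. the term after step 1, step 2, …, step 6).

  start: IK(SKI)(II(SS)(IK(SI)))(K(II(IS)(IK(KI))))
  →1  K(SKI)(II(SS)(IK(SI)))(K(II(IS)(IK(KI))))
  →2  SKI(K(II(IS)(IK(KI))))
  →3  K(K(II(IS)(IK(KI))))(I(K(II(IS)(IK(KI)))))
  →4  K(II(IS)(IK(KI)))
  →5  K(I(IS)(IK(KI)))
  →6  K(IS(IK(KI)))

Answer: after 6 steps: K(IS(IK(KI)))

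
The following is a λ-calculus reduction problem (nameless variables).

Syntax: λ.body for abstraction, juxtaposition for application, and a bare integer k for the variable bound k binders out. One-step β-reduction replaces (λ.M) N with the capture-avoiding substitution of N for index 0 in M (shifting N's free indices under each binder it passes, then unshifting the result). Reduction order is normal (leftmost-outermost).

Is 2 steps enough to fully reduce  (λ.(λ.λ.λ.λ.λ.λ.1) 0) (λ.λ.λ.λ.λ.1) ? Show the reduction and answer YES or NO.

  start: (λ.(λ.λ.λ.λ.λ.λ.1) 0) (λ.λ.λ.λ.λ.1)
  →1  (λ.λ.λ.λ.λ.λ.1) (λ.λ.λ.λ.λ.1)
  →2  λ.λ.λ.λ.λ.1

Answer: YES — reaches normal form λ.λ.λ.λ.λ.1 in 2 ≤ 2 steps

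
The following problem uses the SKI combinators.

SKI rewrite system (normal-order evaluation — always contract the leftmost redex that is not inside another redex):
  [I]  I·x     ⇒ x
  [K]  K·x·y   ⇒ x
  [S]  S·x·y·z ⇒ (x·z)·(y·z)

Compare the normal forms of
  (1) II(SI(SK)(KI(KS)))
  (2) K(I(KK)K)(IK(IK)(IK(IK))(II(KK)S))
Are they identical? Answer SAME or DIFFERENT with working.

Answer: DIFFERENT — A ⇓ SKI, B ⇓ K

Working:
Term A:
  start: II(SI(SK)(KI(KS)))
  step 1: I(SI(SK)(KI(KS)))
  step 2: SI(SK)(KI(KS))
  step 3: I(KI(KS))(SK(KI(KS)))
  step 4: KI(KS)(SK(KI(KS)))
  step 5: I(SK(KI(KS)))
  step 6: SK(KI(KS))
  step 7: SKI

Term B:
  start: K(I(KK)K)(IK(IK)(IK(IK))(II(KK)S))
  step 1: I(KK)K
  step 2: KKK
  step 3: K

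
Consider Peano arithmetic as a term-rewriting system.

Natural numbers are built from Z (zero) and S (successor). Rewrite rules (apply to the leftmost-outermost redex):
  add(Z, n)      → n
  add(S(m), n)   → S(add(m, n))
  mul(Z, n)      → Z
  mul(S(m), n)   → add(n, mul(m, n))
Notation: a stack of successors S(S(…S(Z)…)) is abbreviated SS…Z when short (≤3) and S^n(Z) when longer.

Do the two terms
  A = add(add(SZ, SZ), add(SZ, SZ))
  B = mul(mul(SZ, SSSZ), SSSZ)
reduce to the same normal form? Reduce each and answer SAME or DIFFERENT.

Term A:
  start: add(add(SZ, SZ), add(SZ, SZ))
  →1  add(S(add(Z, SZ)), add(SZ, SZ))
  →2  S(add(add(Z, SZ), add(SZ, SZ)))
  →3  S(add(SZ, add(SZ, SZ)))
  →4  S(S(add(Z, add(SZ, SZ))))
  →5  S(S(add(SZ, SZ)))
  →6  S(S(S(add(Z, SZ))))
  →7  S^4(Z)

Term B:
  start: mul(mul(SZ, SSSZ), SSSZ)
  →1  mul(add(SSSZ, mul(Z, SSSZ)), SSSZ)
  →2  mul(S(add(SSZ, mul(Z, SSSZ))), SSSZ)
  →3  add(SSSZ, mul(add(SSZ, mul(Z, SSSZ)), SSSZ))
  →4  S(add(SSZ, mul(add(SSZ, mul(Z, SSSZ)), SSSZ)))
  →5  S(S(add(SZ, mul(add(SSZ, mul(Z, SSSZ)), SSSZ))))
  →6  S(S(S(add(Z, mul(add(SSZ, mul(Z, SSSZ)), SSSZ)))))
  →7  S(S(S(mul(add(SSZ, mul(Z, SSSZ)), SSSZ))))
  →8  S(S(S(mul(S(add(SZ, mul(Z, SSSZ))), SSSZ))))
  →9  S(S(S(add(SSSZ, mul(add(SZ, mul(Z, SSSZ)), SSSZ)))))
  →10  S(S(S(S(add(SSZ, mul(add(SZ, mul(Z, SSSZ)), SSSZ))))))
  →11  S(S(S(S(S(add(SZ, mul(add(SZ, mul(Z, SSSZ)), SSSZ)))))))
  →12  S(S(S(S(S(S(add(Z, mul(add(SZ, mul(Z, SSSZ)), SSSZ))))))))
  →13  S(S(S(S(S(S(mul(add(SZ, mul(Z, SSSZ)), SSSZ)))))))
  →14  S(S(S(S(S(S(mul(S(add(Z, mul(Z, SSSZ))), SSSZ)))))))
  →15  S(S(S(S(S(S(add(SSSZ, mul(add(Z, mul(Z, SSSZ)), SSSZ))))))))
  →16  S(S(S(S(S(S(S(add(SSZ, mul(add(Z, mul(Z, SSSZ)), SSSZ)))))))))
  →17  S(S(S(S(S(S(S(S(add(SZ, mul(add(Z, mul(Z, SSSZ)), SSSZ))))))))))
  →18  S(S(S(S(S(S(S(S(S(add(Z, mul(add(Z, mul(Z, SSSZ)), SSSZ)))))))))))
  →19  S(S(S(S(S(S(S(S(S(mul(add(Z, mul(Z, SSSZ)), SSSZ))))))))))
  →20  S(S(S(S(S(S(S(S(S(mul(mul(Z, SSSZ), SSSZ))))))))))
  →21  S(S(S(S(S(S(S(S(S(mul(Z, SSSZ))))))))))
  →22  S^9(Z)

Answer: DIFFERENT — A ⇓ S^4(Z), B ⇓ S^9(Z)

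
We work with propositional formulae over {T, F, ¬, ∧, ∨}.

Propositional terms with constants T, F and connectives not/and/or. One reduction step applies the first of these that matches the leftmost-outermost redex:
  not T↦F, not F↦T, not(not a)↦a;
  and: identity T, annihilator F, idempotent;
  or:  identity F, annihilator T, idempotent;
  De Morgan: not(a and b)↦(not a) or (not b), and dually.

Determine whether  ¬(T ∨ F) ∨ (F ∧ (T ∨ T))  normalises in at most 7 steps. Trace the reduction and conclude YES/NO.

Answer: YES — reaches normal form F in 5 ≤ 7 steps

Working:
  start: ¬(T ∨ F) ∨ (F ∧ (T ∨ T))
  →1  (¬T ∧ ¬F) ∨ (F ∧ (T ∨ T))
  →2  (F ∧ ¬F) ∨ (F ∧ (T ∨ T))
  →3  F ∨ (F ∧ (T ∨ T))
  →4  F ∧ (T ∨ T)
  →5  F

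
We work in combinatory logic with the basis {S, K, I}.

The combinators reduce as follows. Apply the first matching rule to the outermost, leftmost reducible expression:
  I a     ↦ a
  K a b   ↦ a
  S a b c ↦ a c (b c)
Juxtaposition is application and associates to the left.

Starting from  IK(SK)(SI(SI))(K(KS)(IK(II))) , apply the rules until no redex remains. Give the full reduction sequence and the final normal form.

Answer: normal form = SK(KS)  (in 3 steps)

Derivation:
  start: IK(SK)(SI(SI))(K(KS)(IK(II)))
  step 1: K(SK)(SI(SI))(K(KS)(IK(II)))
  step 2: SK(K(KS)(IK(II)))
  step 3: SK(KS)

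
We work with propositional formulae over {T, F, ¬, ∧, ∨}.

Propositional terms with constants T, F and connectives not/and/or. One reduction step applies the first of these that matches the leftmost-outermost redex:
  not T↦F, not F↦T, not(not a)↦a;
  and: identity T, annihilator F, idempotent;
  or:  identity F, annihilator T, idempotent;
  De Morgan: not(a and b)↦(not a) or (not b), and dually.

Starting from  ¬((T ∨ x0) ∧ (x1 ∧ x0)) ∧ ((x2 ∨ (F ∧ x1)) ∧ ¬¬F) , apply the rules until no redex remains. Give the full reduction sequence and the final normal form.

  start: ¬((T ∨ x0) ∧ (x1 ∧ x0)) ∧ ((x2 ∨ (F ∧ x1)) ∧ ¬¬F)
  step 1: (¬(T ∨ x0) ∨ ¬(x1 ∧ x0)) ∧ ((x2 ∨ (F ∧ x1)) ∧ ¬¬F)
  step 2: ((¬T ∧ ¬x0) ∨ ¬(x1 ∧ x0)) ∧ ((x2 ∨ (F ∧ x1)) ∧ ¬¬F)
  step 3: ((F ∧ ¬x0) ∨ ¬(x1 ∧ x0)) ∧ ((x2 ∨ (F ∧ x1)) ∧ ¬¬F)
  step 4: (F ∨ ¬(x1 ∧ x0)) ∧ ((x2 ∨ (F ∧ x1)) ∧ ¬¬F)
  step 5: ¬(x1 ∧ x0) ∧ ((x2 ∨ (F ∧ x1)) ∧ ¬¬F)
  step 6: (¬x1 ∨ ¬x0) ∧ ((x2 ∨ (F ∧ x1)) ∧ ¬¬F)
  step 7: (¬x1 ∨ ¬x0) ∧ ((x2 ∨ F) ∧ ¬¬F)
  step 8: (¬x1 ∨ ¬x0) ∧ (x2 ∧ ¬¬F)
  step 9: (¬x1 ∨ ¬x0) ∧ (x2 ∧ F)
  step 10: (¬x1 ∨ ¬x0) ∧ F
  step 11: F

Answer: normal form = F  (in 11 steps)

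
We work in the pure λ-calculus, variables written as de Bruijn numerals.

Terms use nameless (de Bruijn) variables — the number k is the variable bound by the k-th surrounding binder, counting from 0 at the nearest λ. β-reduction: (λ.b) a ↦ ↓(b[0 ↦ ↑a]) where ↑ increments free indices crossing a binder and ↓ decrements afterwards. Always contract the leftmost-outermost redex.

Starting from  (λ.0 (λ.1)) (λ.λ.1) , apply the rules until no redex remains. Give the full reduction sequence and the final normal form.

  start: (λ.0 (λ.1)) (λ.λ.1)
  step 1: (λ.λ.1) (λ.λ.λ.1)
  step 2: λ.λ.λ.λ.1

Answer: normal form = λ.λ.λ.λ.1  (in 2 steps)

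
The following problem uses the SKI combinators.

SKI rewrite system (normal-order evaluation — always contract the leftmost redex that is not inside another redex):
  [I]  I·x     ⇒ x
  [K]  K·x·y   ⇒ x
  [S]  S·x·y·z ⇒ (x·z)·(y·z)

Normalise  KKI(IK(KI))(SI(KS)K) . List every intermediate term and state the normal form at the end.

Answer: normal form = K(KI)  (in 3 steps)

Working:
  start: KKI(IK(KI))(SI(KS)K)
  →1  K(IK(KI))(SI(KS)K)
  →2  IK(KI)
  →3  K(KI)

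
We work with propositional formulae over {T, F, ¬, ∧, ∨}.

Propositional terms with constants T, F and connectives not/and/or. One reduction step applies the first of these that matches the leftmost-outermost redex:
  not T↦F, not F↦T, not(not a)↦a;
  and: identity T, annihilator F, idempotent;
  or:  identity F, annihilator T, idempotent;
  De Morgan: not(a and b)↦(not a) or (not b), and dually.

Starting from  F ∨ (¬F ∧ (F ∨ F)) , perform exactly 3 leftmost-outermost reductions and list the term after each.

Answer: after 3 steps: F ∨ F

Reduction:
  start: F ∨ (¬F ∧ (F ∨ F))
  step 1: ¬F ∧ (F ∨ F)
  step 2: T ∧ (F ∨ F)
  step 3: F ∨ F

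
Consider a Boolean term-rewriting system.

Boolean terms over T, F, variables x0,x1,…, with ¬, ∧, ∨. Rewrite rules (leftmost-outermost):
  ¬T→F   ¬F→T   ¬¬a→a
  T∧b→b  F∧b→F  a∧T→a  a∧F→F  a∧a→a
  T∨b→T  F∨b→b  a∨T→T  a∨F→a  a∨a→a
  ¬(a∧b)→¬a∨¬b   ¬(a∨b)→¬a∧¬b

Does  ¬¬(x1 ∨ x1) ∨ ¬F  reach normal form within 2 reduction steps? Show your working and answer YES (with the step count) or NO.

  start: ¬¬(x1 ∨ x1) ∨ ¬F
  →1  (x1 ∨ x1) ∨ ¬F
  →2  x1 ∨ ¬F

Answer: NO — after 2 steps the term is x1 ∨ ¬F, not yet normal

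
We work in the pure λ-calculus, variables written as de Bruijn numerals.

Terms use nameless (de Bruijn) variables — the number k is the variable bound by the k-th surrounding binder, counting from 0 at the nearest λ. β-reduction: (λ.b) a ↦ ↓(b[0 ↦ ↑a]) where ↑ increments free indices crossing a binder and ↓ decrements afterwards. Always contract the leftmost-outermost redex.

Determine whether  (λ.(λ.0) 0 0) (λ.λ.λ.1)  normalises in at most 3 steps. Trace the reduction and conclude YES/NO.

  start: (λ.(λ.0) 0 0) (λ.λ.λ.1)
  [1] (λ.0) (λ.λ.λ.1) (λ.λ.λ.1)
  [2] (λ.λ.λ.1) (λ.λ.λ.1)
  [3] λ.λ.1

Answer: YES — reaches normal form λ.λ.1 in 3 ≤ 3 steps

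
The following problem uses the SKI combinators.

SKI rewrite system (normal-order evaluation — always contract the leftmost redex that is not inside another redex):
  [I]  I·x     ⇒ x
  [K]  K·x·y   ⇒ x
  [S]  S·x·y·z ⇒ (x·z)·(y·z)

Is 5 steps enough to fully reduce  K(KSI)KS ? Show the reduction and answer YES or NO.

Answer: YES — reaches normal form SS in 2 ≤ 5 steps

Derivation:
  start: K(KSI)KS
  [1] KSIS
  [2] SS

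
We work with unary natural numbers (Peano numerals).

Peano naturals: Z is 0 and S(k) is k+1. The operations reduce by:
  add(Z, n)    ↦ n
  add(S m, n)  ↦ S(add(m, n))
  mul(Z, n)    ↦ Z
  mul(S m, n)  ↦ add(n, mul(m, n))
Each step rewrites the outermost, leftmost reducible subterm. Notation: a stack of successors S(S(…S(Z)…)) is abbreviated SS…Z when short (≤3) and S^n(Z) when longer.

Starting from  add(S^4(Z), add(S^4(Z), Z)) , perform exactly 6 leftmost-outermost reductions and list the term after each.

Answer: after 6 steps: S(S(S(S(S(add(SSSZ, Z))))))

Reduction:
  start: add(S^4(Z), add(S^4(Z), Z))
  [1] S(add(SSSZ, add(S^4(Z), Z)))
  [2] S(S(add(SSZ, add(S^4(Z), Z))))
  [3] S(S(S(add(SZ, add(S^4(Z), Z)))))
  [4] S(S(S(S(add(Z, add(S^4(Z), Z))))))
  [5] S(S(S(S(add(S^4(Z), Z)))))
  [6] S(S(S(S(S(add(SSSZ, Z))))))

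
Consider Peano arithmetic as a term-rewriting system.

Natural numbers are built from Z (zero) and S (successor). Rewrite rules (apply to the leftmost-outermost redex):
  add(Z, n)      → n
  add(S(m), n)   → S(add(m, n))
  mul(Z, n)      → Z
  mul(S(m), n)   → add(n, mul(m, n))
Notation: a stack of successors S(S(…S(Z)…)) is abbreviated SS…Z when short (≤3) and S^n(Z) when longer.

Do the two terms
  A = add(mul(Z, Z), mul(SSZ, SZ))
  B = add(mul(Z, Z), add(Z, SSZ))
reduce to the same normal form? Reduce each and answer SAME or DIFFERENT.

Answer: SAME — A ⇓ SSZ, B ⇓ SSZ

Reduction:
Term A:
  start: add(mul(Z, Z), mul(SSZ, SZ))
  →1  add(Z, mul(SSZ, SZ))
  →2  mul(SSZ, SZ)
  →3  add(SZ, mul(SZ, SZ))
  →4  S(add(Z, mul(SZ, SZ)))
  →5  S(mul(SZ, SZ))
  →6  S(add(SZ, mul(Z, SZ)))
  →7  S(S(add(Z, mul(Z, SZ))))
  →8  S(S(mul(Z, SZ)))
  →9  SSZ

Term B:
  start: add(mul(Z, Z), add(Z, SSZ))
  →1  add(Z, add(Z, SSZ))
  →2  add(Z, SSZ)
  →3  SSZ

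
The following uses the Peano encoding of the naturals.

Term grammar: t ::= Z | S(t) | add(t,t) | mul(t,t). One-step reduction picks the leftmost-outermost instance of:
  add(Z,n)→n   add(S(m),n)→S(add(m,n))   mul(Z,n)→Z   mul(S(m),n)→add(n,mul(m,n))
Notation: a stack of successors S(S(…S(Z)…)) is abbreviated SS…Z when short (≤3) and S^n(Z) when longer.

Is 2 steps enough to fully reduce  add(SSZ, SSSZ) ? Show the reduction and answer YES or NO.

  start: add(SSZ, SSSZ)
  step 1: S(add(SZ, SSSZ))
  step 2: S(S(add(Z, SSSZ)))

Answer: NO — after 2 steps the term is S(S(add(Z, SSSZ))), not yet normal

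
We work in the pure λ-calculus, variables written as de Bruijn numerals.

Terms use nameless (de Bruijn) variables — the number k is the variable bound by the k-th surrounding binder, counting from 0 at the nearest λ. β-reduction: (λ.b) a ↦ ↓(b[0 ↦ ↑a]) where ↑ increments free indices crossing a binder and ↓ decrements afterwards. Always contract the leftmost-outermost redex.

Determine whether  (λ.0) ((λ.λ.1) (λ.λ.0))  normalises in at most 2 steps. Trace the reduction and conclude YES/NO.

  start: (λ.0) ((λ.λ.1) (λ.λ.0))
  [1] (λ.λ.1) (λ.λ.0)
  [2] λ.λ.λ.0

Answer: YES — reaches normal form λ.λ.λ.0 in 2 ≤ 2 steps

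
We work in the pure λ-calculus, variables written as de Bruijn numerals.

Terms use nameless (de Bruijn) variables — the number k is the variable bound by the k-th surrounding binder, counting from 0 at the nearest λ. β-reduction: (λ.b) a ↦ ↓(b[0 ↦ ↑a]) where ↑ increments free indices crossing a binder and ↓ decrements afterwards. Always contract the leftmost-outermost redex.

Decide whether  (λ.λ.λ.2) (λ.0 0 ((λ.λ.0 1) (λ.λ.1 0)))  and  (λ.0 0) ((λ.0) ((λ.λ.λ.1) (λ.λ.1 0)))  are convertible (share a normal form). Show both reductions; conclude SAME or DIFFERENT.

Answer: DIFFERENT — A ⇓ λ.λ.λ.0 0 (λ.0 (λ.λ.1 0)), B ⇓ λ.λ.λ.1

Derivation:
Term A:
  start: (λ.λ.λ.2) (λ.0 0 ((λ.λ.0 1) (λ.λ.1 0)))
  [1] λ.λ.λ.0 0 ((λ.λ.0 1) (λ.λ.1 0))
  [2] λ.λ.λ.0 0 (λ.0 (λ.λ.1 0))

Term B:
  start: (λ.0 0) ((λ.0) ((λ.λ.λ.1) (λ.λ.1 0)))
  [1] (λ.0) ((λ.λ.λ.1) (λ.λ.1 0)) ((λ.0) ((λ.λ.λ.1) (λ.λ.1 0)))
  [2] (λ.λ.λ.1) (λ.λ.1 0) ((λ.0) ((λ.λ.λ.1) (λ.λ.1 0)))
  [3] (λ.λ.1) ((λ.0) ((λ.λ.λ.1) (λ.λ.1 0)))
  [4] λ.(λ.0) ((λ.λ.λ.1) (λ.λ.1 0))
  [5] λ.(λ.λ.λ.1) (λ.λ.1 0)
  [6] λ.λ.λ.1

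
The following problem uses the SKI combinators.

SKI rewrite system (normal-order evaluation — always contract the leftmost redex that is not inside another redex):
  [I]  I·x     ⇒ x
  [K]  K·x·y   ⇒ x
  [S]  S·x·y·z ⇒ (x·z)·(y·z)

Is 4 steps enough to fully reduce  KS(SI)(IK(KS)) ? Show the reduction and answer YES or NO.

  start: KS(SI)(IK(KS))
  →1  S(IK(KS))
  →2  S(K(KS))

Answer: YES — reaches normal form S(K(KS)) in 2 ≤ 4 steps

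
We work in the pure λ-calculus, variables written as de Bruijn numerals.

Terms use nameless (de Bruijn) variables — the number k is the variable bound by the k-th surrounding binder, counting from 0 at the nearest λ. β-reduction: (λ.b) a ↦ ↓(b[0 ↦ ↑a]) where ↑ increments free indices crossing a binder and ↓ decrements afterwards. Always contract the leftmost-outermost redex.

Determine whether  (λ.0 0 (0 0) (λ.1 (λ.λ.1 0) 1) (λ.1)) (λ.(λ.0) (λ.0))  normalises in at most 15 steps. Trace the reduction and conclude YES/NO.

Answer: YES — reaches normal form λ.λ.0 in 12 ≤ 15 steps

Working:
  start: (λ.0 0 (0 0) (λ.1 (λ.λ.1 0) 1) (λ.1)) (λ.(λ.0) (λ.0))
  [1] (λ.(λ.0) (λ.0)) (λ.(λ.0) (λ.0)) ((λ.(λ.0) (λ.0)) (λ.(λ.0) (λ.0))) (λ.(λ.(λ.0) (λ.0)) (λ.λ.1 0) (λ.(λ.0) (λ.0))) (λ.λ.(λ.0) (λ.0))
  [2] (λ.0) (λ.0) ((λ.(λ.0) (λ.0)) (λ.(λ.0) (λ.0))) (λ.(λ.(λ.0) (λ.0)) (λ.λ.1 0) (λ.(λ.0) (λ.0))) (λ.λ.(λ.0) (λ.0))
  [3] (λ.0) ((λ.(λ.0) (λ.0)) (λ.(λ.0) (λ.0))) (λ.(λ.(λ.0) (λ.0)) (λ.λ.1 0) (λ.(λ.0) (λ.0))) (λ.λ.(λ.0) (λ.0))
  [4] (λ.(λ.0) (λ.0)) (λ.(λ.0) (λ.0)) (λ.(λ.(λ.0) (λ.0)) (λ.λ.1 0) (λ.(λ.0) (λ.0))) (λ.λ.(λ.0) (λ.0))
  [5] (λ.0) (λ.0) (λ.(λ.(λ.0) (λ.0)) (λ.λ.1 0) (λ.(λ.0) (λ.0))) (λ.λ.(λ.0) (λ.0))
  [6] (λ.0) (λ.(λ.(λ.0) (λ.0)) (λ.λ.1 0) (λ.(λ.0) (λ.0))) (λ.λ.(λ.0) (λ.0))
  [7] (λ.(λ.(λ.0) (λ.0)) (λ.λ.1 0) (λ.(λ.0) (λ.0))) (λ.λ.(λ.0) (λ.0))
  [8] (λ.(λ.0) (λ.0)) (λ.λ.1 0) (λ.(λ.0) (λ.0))
  [9] (λ.0) (λ.0) (λ.(λ.0) (λ.0))
  [10] (λ.0) (λ.(λ.0) (λ.0))
  [11] λ.(λ.0) (λ.0)
  [12] λ.λ.0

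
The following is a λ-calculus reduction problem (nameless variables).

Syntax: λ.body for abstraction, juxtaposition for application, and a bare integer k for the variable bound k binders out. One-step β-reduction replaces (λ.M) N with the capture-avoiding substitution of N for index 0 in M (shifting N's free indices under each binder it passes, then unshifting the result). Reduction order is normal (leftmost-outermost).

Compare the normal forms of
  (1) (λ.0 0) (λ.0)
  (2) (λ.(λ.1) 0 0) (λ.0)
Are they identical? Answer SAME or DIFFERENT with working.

Answer: SAME — A ⇓ λ.0, B ⇓ λ.0

Derivation:
Term A:
  start: (λ.0 0) (λ.0)
  [1] (λ.0) (λ.0)
  [2] λ.0

Term B:
  start: (λ.(λ.1) 0 0) (λ.0)
  [1] (λ.λ.0) (λ.0) (λ.0)
  [2] (λ.0) (λ.0)
  [3] λ.0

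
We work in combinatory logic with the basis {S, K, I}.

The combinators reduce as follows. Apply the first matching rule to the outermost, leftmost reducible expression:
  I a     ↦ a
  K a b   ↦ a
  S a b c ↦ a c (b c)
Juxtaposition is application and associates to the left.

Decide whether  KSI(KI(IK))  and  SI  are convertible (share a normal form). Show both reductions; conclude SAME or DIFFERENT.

Term A:
  start: KSI(KI(IK))
  →1  S(KI(IK))
  →2  SI

Term B:
  start: SI

Answer: SAME — A ⇓ SI, B ⇓ SI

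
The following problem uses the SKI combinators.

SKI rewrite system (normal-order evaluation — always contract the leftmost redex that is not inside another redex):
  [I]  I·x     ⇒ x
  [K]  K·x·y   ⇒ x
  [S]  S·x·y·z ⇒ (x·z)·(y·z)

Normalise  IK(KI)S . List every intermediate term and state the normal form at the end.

Answer: normal form = KI  (in 2 steps)

Reduction:
  start: IK(KI)S
  [1] K(KI)S
  [2] KI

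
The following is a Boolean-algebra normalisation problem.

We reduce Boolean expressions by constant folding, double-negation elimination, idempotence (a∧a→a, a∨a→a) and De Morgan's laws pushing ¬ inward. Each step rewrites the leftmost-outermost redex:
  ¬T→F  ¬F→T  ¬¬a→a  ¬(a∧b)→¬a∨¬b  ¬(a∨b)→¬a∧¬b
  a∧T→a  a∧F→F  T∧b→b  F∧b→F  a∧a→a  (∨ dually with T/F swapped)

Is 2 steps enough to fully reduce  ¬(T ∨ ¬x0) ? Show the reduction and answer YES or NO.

  start: ¬(T ∨ ¬x0)
  step 1: ¬T ∧ ¬¬x0
  step 2: F ∧ ¬¬x0

Answer: NO — after 2 steps the term is F ∧ ¬¬x0, not yet normal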